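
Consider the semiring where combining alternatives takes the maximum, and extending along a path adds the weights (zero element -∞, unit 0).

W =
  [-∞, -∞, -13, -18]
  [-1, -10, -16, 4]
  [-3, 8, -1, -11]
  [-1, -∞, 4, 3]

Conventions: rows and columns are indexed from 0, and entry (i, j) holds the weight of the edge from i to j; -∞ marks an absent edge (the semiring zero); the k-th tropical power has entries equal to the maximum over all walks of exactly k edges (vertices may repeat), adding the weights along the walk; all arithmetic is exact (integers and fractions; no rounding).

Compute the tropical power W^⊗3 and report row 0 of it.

W^⊗2:
  [-16, -5, -14, -15]
  [3, -8, 8, 7]
  [7, 7, -2, 12]
  [2, 12, 7, 6]
W^⊗3:
  [-6, -6, -11, -1]
  [6, 16, 11, 10]
  [11, 6, 16, 15]
  [11, 15, 10, 16]
Answer: row 0 of W^⊗3 = [-6, -6, -11, -1]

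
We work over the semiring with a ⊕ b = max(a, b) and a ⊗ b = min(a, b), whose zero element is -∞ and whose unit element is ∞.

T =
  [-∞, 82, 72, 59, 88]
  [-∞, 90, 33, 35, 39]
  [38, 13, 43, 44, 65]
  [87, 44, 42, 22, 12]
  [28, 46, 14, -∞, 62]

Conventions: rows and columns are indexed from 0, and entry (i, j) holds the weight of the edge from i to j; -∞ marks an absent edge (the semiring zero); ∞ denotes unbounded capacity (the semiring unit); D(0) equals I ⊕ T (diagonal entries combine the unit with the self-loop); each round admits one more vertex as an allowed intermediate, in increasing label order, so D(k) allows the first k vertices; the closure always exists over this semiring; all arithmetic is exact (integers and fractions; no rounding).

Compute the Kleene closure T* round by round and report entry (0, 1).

D(0):
  [∞, 82, 72, 59, 88]
  [-∞, ∞, 33, 35, 39]
  [38, 13, ∞, 44, 65]
  [87, 44, 42, ∞, 12]
  [28, 46, 14, -∞, ∞]
D(1):
  [∞, 82, 72, 59, 88]
  [-∞, ∞, 33, 35, 39]
  [38, 38, ∞, 44, 65]
  [87, 82, 72, ∞, 87]
  [28, 46, 28, 28, ∞]
D(2):
  [∞, 82, 72, 59, 88]
  [-∞, ∞, 33, 35, 39]
  [38, 38, ∞, 44, 65]
  [87, 82, 72, ∞, 87]
  [28, 46, 33, 35, ∞]
D(3):
  [∞, 82, 72, 59, 88]
  [33, ∞, 33, 35, 39]
  [38, 38, ∞, 44, 65]
  [87, 82, 72, ∞, 87]
  [33, 46, 33, 35, ∞]
D(4):
  [∞, 82, 72, 59, 88]
  [35, ∞, 35, 35, 39]
  [44, 44, ∞, 44, 65]
  [87, 82, 72, ∞, 87]
  [35, 46, 35, 35, ∞]
D(5):
  [∞, 82, 72, 59, 88]
  [35, ∞, 35, 35, 39]
  [44, 46, ∞, 44, 65]
  [87, 82, 72, ∞, 87]
  [35, 46, 35, 35, ∞]
Answer: T*[0][1] = 82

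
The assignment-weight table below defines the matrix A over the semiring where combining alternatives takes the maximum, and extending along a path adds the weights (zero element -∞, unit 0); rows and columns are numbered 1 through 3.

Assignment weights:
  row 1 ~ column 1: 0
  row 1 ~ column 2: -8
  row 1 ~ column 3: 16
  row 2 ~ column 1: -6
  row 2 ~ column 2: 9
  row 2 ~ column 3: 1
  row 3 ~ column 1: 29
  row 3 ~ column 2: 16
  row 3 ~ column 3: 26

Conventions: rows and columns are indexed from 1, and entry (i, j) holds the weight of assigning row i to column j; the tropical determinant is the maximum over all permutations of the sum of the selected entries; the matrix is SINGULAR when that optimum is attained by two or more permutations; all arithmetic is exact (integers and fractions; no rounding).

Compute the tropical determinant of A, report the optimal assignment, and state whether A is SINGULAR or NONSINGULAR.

σ = (1, 2, 3): 0 + 9 + 26 = 35
σ = (1, 3, 2): 0 + 1 + 16 = 17
σ = (2, 1, 3): (-8) + (-6) + 26 = 12
σ = (2, 3, 1): (-8) + 1 + 29 = 22
σ = (3, 1, 2): 16 + (-6) + 16 = 26
σ = (3, 2, 1): 16 + 9 + 29 = 54
Optimal value attained by: σ = (3, 2, 1).
Answer: det⊕(A) = 54; verdict: NONSINGULAR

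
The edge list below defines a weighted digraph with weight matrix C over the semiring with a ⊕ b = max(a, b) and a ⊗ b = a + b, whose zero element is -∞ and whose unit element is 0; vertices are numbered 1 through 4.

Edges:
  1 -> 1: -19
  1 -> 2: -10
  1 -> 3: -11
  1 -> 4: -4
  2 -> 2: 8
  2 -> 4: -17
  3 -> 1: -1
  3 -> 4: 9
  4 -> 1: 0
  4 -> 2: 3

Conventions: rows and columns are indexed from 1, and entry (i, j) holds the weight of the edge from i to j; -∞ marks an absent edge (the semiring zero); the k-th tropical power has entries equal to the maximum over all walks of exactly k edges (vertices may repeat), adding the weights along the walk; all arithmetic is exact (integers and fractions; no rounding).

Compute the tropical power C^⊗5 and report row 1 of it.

C^⊗2:
  [-4, -1, -30, -2]
  [-17, 16, -∞, -9]
  [9, 12, -12, -5]
  [-19, 11, -11, -4]
C^⊗3:
  [-2, 7, -15, -8]
  [-9, 24, -28, -1]
  [-5, 20, -2, 5]
  [-4, 19, -30, -2]
C^⊗4:
  [-8, 15, -13, -6]
  [-1, 32, -20, 7]
  [5, 28, -16, 7]
  [-2, 27, -15, 2]
C^⊗5:
  [-6, 23, -19, -2]
  [7, 40, -12, 15]
  [7, 36, -6, 11]
  [2, 35, -13, 10]
Answer: row 1 of C^⊗5 = [-6, 23, -19, -2]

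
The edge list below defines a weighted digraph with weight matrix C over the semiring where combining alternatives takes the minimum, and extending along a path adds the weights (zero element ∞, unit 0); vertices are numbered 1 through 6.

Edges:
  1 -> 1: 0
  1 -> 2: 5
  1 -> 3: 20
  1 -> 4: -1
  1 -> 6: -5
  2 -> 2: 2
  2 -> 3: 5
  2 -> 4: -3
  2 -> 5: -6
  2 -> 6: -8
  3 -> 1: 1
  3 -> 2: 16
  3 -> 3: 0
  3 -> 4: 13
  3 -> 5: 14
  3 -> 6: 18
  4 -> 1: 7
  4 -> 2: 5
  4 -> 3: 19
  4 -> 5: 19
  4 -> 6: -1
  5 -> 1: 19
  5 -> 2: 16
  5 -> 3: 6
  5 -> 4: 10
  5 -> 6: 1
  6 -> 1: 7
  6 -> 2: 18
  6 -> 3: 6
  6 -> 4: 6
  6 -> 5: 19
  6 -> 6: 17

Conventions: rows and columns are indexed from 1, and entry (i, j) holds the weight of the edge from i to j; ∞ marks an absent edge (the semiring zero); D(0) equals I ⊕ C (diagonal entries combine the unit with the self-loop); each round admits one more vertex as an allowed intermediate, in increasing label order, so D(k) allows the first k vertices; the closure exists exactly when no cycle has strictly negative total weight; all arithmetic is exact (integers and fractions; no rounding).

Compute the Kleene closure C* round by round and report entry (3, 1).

D(0):
  [0, 5, 20, -1, ∞, -5]
  [∞, 0, 5, -3, -6, -8]
  [1, 16, 0, 13, 14, 18]
  [7, 5, 19, 0, 19, -1]
  [19, 16, 6, 10, 0, 1]
  [7, 18, 6, 6, 19, 0]
D(1):
  [0, 5, 20, -1, ∞, -5]
  [∞, 0, 5, -3, -6, -8]
  [1, 6, 0, 0, 14, -4]
  [7, 5, 19, 0, 19, -1]
  [19, 16, 6, 10, 0, 1]
  [7, 12, 6, 6, 19, 0]
D(2):
  [0, 5, 10, -1, -1, -5]
  [∞, 0, 5, -3, -6, -8]
  [1, 6, 0, 0, 0, -4]
  [7, 5, 10, 0, -1, -3]
  [19, 16, 6, 10, 0, 1]
  [7, 12, 6, 6, 6, 0]
D(3):
  [0, 5, 10, -1, -1, -5]
  [6, 0, 5, -3, -6, -8]
  [1, 6, 0, 0, 0, -4]
  [7, 5, 10, 0, -1, -3]
  [7, 12, 6, 6, 0, 1]
  [7, 12, 6, 6, 6, 0]
D(4):
  [0, 4, 9, -1, -2, -5]
  [4, 0, 5, -3, -6, -8]
  [1, 5, 0, 0, -1, -4]
  [7, 5, 10, 0, -1, -3]
  [7, 11, 6, 6, 0, 1]
  [7, 11, 6, 6, 5, 0]
D(5):
  [0, 4, 4, -1, -2, -5]
  [1, 0, 0, -3, -6, -8]
  [1, 5, 0, 0, -1, -4]
  [6, 5, 5, 0, -1, -3]
  [7, 11, 6, 6, 0, 1]
  [7, 11, 6, 6, 5, 0]
D(6):
  [0, 4, 1, -1, -2, -5]
  [-1, 0, -2, -3, -6, -8]
  [1, 5, 0, 0, -1, -4]
  [4, 5, 3, 0, -1, -3]
  [7, 11, 6, 6, 0, 1]
  [7, 11, 6, 6, 5, 0]
Answer: C*[3][1] = 1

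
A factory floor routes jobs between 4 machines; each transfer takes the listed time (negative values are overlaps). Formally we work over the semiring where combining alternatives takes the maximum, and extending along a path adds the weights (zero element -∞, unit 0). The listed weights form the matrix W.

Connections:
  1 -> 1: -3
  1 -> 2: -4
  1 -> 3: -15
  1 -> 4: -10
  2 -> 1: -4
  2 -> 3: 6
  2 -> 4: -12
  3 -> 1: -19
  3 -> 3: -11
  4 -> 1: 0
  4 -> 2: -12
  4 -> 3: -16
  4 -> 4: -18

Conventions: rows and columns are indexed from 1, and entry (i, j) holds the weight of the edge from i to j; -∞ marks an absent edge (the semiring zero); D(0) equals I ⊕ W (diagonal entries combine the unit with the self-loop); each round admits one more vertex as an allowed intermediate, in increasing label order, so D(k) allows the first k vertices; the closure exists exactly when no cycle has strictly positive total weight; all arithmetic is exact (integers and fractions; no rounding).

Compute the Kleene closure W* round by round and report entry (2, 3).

D(0):
  [0, -4, -15, -10]
  [-4, 0, 6, -12]
  [-19, -∞, 0, -∞]
  [0, -12, -16, 0]
D(1):
  [0, -4, -15, -10]
  [-4, 0, 6, -12]
  [-19, -23, 0, -29]
  [0, -4, -15, 0]
D(2):
  [0, -4, 2, -10]
  [-4, 0, 6, -12]
  [-19, -23, 0, -29]
  [0, -4, 2, 0]
D(3):
  [0, -4, 2, -10]
  [-4, 0, 6, -12]
  [-19, -23, 0, -29]
  [0, -4, 2, 0]
D(4):
  [0, -4, 2, -10]
  [-4, 0, 6, -12]
  [-19, -23, 0, -29]
  [0, -4, 2, 0]
Answer: W*[2][3] = 6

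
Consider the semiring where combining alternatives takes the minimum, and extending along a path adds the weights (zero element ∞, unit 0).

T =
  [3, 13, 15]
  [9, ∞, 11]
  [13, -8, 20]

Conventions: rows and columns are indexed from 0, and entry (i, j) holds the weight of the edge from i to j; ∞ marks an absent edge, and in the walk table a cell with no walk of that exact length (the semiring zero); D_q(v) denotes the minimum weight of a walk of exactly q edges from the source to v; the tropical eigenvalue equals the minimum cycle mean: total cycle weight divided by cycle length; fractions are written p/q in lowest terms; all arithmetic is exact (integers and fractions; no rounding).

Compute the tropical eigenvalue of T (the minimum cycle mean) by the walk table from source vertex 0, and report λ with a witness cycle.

q=0: [0, ∞, ∞]
q=1: [3, 13, 15]
q=2: [6, 7, 18]
q=3: [9, 10, 18]
Optimal cycle mean attained by: cycle 1->2->1, total 11 + (-8), length 2.
Answer: λ = 3/2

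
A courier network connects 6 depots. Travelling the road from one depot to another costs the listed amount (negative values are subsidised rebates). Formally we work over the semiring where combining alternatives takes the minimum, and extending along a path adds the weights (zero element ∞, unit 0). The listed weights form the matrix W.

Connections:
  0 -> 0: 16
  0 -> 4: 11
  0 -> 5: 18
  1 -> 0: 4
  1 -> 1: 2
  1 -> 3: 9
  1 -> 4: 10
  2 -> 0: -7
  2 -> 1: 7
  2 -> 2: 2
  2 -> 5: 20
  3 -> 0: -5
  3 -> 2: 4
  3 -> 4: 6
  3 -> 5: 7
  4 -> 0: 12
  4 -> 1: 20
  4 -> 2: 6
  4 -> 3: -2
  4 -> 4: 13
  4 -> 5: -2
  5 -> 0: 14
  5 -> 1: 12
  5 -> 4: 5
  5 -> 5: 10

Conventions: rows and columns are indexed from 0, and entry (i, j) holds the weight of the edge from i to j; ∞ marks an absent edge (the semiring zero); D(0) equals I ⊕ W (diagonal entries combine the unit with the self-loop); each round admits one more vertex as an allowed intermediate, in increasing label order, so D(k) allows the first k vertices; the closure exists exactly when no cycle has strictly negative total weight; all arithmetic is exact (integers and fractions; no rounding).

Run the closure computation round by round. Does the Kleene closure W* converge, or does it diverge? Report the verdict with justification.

D(0):
  [0, ∞, ∞, ∞, 11, 18]
  [4, 0, ∞, 9, 10, ∞]
  [-7, 7, 0, ∞, ∞, 20]
  [-5, ∞, 4, 0, 6, 7]
  [12, 20, 6, -2, 0, -2]
  [14, 12, ∞, ∞, 5, 0]
D(1):
  [0, ∞, ∞, ∞, 11, 18]
  [4, 0, ∞, 9, 10, 22]
  [-7, 7, 0, ∞, 4, 11]
  [-5, ∞, 4, 0, 6, 7]
  [12, 20, 6, -2, 0, -2]
  [14, 12, ∞, ∞, 5, 0]
D(2):
  [0, ∞, ∞, ∞, 11, 18]
  [4, 0, ∞, 9, 10, 22]
  [-7, 7, 0, 16, 4, 11]
  [-5, ∞, 4, 0, 6, 7]
  [12, 20, 6, -2, 0, -2]
  [14, 12, ∞, 21, 5, 0]
D(3):
  [0, ∞, ∞, ∞, 11, 18]
  [4, 0, ∞, 9, 10, 22]
  [-7, 7, 0, 16, 4, 11]
  [-5, 11, 4, 0, 6, 7]
  [-1, 13, 6, -2, 0, -2]
  [14, 12, ∞, 21, 5, 0]
D(4):
  [0, ∞, ∞, ∞, 11, 18]
  [4, 0, 13, 9, 10, 16]
  [-7, 7, 0, 16, 4, 11]
  [-5, 11, 4, 0, 6, 7]
  [-7, 9, 2, -2, 0, -2]
  [14, 12, 25, 21, 5, 0]
D(5):
  [0, 20, 13, 9, 11, 9]
  [3, 0, 12, 8, 10, 8]
  [-7, 7, 0, 2, 4, 2]
  [-5, 11, 4, 0, 6, 4]
  [-7, 9, 2, -2, 0, -2]
  [-2, 12, 7, 3, 5, 0]
D(6):
  [0, 20, 13, 9, 11, 9]
  [3, 0, 12, 8, 10, 8]
  [-7, 7, 0, 2, 4, 2]
  [-5, 11, 4, 0, 6, 4]
  [-7, 9, 2, -2, 0, -2]
  [-2, 12, 7, 3, 5, 0]
Key observation: every diagonal entry stays at the unit through all rounds, so no improving cycle exists.
Answer: CONVERGES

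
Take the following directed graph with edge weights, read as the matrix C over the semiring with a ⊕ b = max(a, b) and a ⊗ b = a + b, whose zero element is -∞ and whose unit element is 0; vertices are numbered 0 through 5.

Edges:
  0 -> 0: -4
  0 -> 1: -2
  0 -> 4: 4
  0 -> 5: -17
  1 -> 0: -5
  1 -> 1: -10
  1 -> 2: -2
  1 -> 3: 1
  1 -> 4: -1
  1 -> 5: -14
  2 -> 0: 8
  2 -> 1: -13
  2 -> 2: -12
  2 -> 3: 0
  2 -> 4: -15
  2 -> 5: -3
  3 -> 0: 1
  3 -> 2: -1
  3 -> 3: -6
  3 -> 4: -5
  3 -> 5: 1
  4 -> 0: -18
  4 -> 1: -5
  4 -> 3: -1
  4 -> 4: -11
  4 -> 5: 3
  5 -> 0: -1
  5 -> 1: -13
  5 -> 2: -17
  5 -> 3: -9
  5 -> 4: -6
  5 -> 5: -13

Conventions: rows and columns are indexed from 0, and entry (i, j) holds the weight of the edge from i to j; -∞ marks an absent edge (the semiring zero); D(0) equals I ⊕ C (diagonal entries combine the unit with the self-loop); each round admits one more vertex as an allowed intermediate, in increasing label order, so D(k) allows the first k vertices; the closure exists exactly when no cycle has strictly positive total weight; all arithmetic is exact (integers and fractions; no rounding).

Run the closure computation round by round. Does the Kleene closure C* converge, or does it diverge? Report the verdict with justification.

D(0):
  [0, -2, -∞, -∞, 4, -17]
  [-5, 0, -2, 1, -1, -14]
  [8, -13, 0, 0, -15, -3]
  [1, -∞, -1, 0, -5, 1]
  [-18, -5, -∞, -1, 0, 3]
  [-1, -13, -17, -9, -6, 0]
D(1):
  [0, -2, -∞, -∞, 4, -17]
  [-5, 0, -2, 1, -1, -14]
  [8, 6, 0, 0, 12, -3]
  [1, -1, -1, 0, 5, 1]
  [-18, -5, -∞, -1, 0, 3]
  [-1, -3, -17, -9, 3, 0]
Detection: at round 2, diagonal entry (2, 2) turns strictly positive.
Key observation: the cycle 2->0->1->2 has total weight 8 + (-2) + (-2), which is strictly positive.
Answer: DIVERGES — positive cycle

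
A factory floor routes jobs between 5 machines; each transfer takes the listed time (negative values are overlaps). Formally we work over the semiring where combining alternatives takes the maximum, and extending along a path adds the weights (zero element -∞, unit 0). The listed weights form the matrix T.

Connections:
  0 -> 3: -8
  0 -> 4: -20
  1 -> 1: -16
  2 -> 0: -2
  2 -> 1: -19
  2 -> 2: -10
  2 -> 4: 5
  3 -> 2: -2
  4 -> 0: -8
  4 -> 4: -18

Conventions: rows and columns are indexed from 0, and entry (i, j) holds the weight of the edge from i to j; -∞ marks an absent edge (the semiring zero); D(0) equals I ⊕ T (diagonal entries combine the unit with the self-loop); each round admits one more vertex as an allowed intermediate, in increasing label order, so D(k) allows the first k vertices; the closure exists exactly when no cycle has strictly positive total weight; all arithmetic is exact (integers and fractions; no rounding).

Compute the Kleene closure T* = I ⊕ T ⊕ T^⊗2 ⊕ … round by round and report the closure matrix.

D(0):
  [0, -∞, -∞, -8, -20]
  [-∞, 0, -∞, -∞, -∞]
  [-2, -19, 0, -∞, 5]
  [-∞, -∞, -2, 0, -∞]
  [-8, -∞, -∞, -∞, 0]
D(1):
  [0, -∞, -∞, -8, -20]
  [-∞, 0, -∞, -∞, -∞]
  [-2, -19, 0, -10, 5]
  [-∞, -∞, -2, 0, -∞]
  [-8, -∞, -∞, -16, 0]
D(2):
  [0, -∞, -∞, -8, -20]
  [-∞, 0, -∞, -∞, -∞]
  [-2, -19, 0, -10, 5]
  [-∞, -∞, -2, 0, -∞]
  [-8, -∞, -∞, -16, 0]
D(3):
  [0, -∞, -∞, -8, -20]
  [-∞, 0, -∞, -∞, -∞]
  [-2, -19, 0, -10, 5]
  [-4, -21, -2, 0, 3]
  [-8, -∞, -∞, -16, 0]
D(4):
  [0, -29, -10, -8, -5]
  [-∞, 0, -∞, -∞, -∞]
  [-2, -19, 0, -10, 5]
  [-4, -21, -2, 0, 3]
  [-8, -37, -18, -16, 0]
D(5):
  [0, -29, -10, -8, -5]
  [-∞, 0, -∞, -∞, -∞]
  [-2, -19, 0, -10, 5]
  [-4, -21, -2, 0, 3]
  [-8, -37, -18, -16, 0]
Answer: T* = [[0, -29, -10, -8, -5], [-∞, 0, -∞, -∞, -∞], [-2, -19, 0, -10, 5], [-4, -21, -2, 0, 3], [-8, -37, -18, -16, 0]]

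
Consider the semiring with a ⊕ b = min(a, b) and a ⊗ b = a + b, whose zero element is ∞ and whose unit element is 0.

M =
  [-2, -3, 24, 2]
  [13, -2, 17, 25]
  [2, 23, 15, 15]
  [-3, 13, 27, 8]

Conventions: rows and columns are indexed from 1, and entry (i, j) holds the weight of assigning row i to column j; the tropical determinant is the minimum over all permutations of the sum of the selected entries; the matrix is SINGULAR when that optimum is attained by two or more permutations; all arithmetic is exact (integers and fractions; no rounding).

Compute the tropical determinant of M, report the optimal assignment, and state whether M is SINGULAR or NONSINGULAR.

σ = (1, 2, 3, 4): (-2) + (-2) + 15 + 8 = 19
σ = (1, 2, 4, 3): (-2) + (-2) + 15 + 27 = 38
σ = (1, 3, 2, 4): (-2) + 17 + 23 + 8 = 46
σ = (1, 3, 4, 2): (-2) + 17 + 15 + 13 = 43
σ = (1, 4, 2, 3): (-2) + 25 + 23 + 27 = 73
σ = (1, 4, 3, 2): (-2) + 25 + 15 + 13 = 51
σ = (2, 1, 3, 4): (-3) + 13 + 15 + 8 = 33
σ = (2, 1, 4, 3): (-3) + 13 + 15 + 27 = 52
σ = (2, 3, 1, 4): (-3) + 17 + 2 + 8 = 24
σ = (2, 3, 4, 1): (-3) + 17 + 15 + (-3) = 26
σ = (2, 4, 1, 3): (-3) + 25 + 2 + 27 = 51
σ = (2, 4, 3, 1): (-3) + 25 + 15 + (-3) = 34
σ = (3, 1, 2, 4): 24 + 13 + 23 + 8 = 68
σ = (3, 1, 4, 2): 24 + 13 + 15 + 13 = 65
σ = (3, 2, 1, 4): 24 + (-2) + 2 + 8 = 32
σ = (3, 2, 4, 1): 24 + (-2) + 15 + (-3) = 34
σ = (3, 4, 1, 2): 24 + 25 + 2 + 13 = 64
σ = (3, 4, 2, 1): 24 + 25 + 23 + (-3) = 69
σ = (4, 1, 2, 3): 2 + 13 + 23 + 27 = 65
σ = (4, 1, 3, 2): 2 + 13 + 15 + 13 = 43
σ = (4, 2, 1, 3): 2 + (-2) + 2 + 27 = 29
σ = (4, 2, 3, 1): 2 + (-2) + 15 + (-3) = 12
σ = (4, 3, 1, 2): 2 + 17 + 2 + 13 = 34
σ = (4, 3, 2, 1): 2 + 17 + 23 + (-3) = 39
Optimal value attained by: σ = (4, 2, 3, 1).
Answer: det⊕(M) = 12; verdict: NONSINGULAR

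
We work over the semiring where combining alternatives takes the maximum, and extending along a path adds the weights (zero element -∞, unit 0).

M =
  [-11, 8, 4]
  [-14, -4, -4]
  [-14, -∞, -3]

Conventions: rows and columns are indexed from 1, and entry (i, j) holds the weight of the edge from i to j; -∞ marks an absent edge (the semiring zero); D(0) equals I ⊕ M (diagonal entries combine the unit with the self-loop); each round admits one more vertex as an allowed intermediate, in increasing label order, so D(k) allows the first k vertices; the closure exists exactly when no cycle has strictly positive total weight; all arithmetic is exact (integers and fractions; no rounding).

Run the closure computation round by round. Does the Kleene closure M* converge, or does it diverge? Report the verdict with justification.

D(0):
  [0, 8, 4]
  [-14, 0, -4]
  [-14, -∞, 0]
D(1):
  [0, 8, 4]
  [-14, 0, -4]
  [-14, -6, 0]
D(2):
  [0, 8, 4]
  [-14, 0, -4]
  [-14, -6, 0]
D(3):
  [0, 8, 4]
  [-14, 0, -4]
  [-14, -6, 0]
Key observation: every diagonal entry stays at the unit through all rounds, so no improving cycle exists.
Answer: CONVERGES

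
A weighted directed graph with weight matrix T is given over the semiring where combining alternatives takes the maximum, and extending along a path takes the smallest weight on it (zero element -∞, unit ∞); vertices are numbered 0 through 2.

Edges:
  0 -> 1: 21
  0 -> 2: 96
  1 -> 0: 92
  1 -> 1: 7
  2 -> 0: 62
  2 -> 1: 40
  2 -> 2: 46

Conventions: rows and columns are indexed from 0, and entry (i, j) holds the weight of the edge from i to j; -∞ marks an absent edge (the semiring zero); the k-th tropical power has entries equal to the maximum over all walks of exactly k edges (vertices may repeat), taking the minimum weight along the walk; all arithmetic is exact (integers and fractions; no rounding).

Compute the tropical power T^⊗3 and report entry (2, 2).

T^⊗2:
  [62, 40, 46]
  [7, 21, 92]
  [46, 40, 62]
T^⊗3:
  [46, 40, 62]
  [62, 40, 46]
  [62, 40, 46]
Key observation: the optimum is the walk 2->0->2->2, with weight 62 min 96 min 46 = 46.
Optimal value attained by: walk 2->0->2->2.
Answer: (T^⊗3)[2][2] = 46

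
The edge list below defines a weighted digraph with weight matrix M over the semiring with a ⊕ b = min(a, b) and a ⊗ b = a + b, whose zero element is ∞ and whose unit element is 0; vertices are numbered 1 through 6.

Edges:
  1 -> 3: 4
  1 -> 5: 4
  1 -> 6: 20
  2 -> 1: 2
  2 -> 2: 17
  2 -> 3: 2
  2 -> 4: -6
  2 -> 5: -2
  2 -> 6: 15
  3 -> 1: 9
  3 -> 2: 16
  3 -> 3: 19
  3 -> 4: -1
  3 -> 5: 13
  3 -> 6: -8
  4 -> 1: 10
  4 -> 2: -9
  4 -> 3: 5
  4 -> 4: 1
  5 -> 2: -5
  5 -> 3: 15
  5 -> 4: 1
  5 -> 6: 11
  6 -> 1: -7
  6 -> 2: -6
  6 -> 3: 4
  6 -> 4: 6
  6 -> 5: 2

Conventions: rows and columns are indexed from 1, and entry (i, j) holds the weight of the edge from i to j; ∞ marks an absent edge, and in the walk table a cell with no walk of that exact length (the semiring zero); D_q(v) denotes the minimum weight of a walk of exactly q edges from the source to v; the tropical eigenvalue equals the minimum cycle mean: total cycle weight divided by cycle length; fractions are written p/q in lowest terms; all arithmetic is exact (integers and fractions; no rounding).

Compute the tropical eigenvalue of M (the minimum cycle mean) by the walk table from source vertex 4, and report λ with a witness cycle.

q=0: [∞, ∞, ∞, 0, ∞, ∞]
q=1: [10, -9, 5, 1, ∞, ∞]
q=2: [-7, -8, -7, -15, -11, -3]
q=3: [-10, -24, -10, -14, -10, -15]
q=4: [-22, -23, -22, -30, -26, -18]
q=5: [-25, -39, -25, -29, -25, -30]
q=6: [-37, -38, -37, -45, -41, -33]
Optimal cycle mean attained by: cycle 2->4->2, total (-6) + (-9), length 2.
Answer: λ = -15/2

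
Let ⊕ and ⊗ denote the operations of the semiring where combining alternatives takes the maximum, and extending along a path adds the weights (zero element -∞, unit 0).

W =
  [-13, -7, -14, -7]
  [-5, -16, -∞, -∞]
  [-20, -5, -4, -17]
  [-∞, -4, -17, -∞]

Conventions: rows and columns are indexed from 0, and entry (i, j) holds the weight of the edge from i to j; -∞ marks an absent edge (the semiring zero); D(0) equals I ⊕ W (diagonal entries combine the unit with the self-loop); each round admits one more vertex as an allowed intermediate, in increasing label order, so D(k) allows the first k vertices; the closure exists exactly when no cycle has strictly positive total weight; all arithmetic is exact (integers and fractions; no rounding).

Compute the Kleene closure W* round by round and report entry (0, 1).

D(0):
  [0, -7, -14, -7]
  [-5, 0, -∞, -∞]
  [-20, -5, 0, -17]
  [-∞, -4, -17, 0]
D(1):
  [0, -7, -14, -7]
  [-5, 0, -19, -12]
  [-20, -5, 0, -17]
  [-∞, -4, -17, 0]
D(2):
  [0, -7, -14, -7]
  [-5, 0, -19, -12]
  [-10, -5, 0, -17]
  [-9, -4, -17, 0]
D(3):
  [0, -7, -14, -7]
  [-5, 0, -19, -12]
  [-10, -5, 0, -17]
  [-9, -4, -17, 0]
D(4):
  [0, -7, -14, -7]
  [-5, 0, -19, -12]
  [-10, -5, 0, -17]
  [-9, -4, -17, 0]
Answer: W*[0][1] = -7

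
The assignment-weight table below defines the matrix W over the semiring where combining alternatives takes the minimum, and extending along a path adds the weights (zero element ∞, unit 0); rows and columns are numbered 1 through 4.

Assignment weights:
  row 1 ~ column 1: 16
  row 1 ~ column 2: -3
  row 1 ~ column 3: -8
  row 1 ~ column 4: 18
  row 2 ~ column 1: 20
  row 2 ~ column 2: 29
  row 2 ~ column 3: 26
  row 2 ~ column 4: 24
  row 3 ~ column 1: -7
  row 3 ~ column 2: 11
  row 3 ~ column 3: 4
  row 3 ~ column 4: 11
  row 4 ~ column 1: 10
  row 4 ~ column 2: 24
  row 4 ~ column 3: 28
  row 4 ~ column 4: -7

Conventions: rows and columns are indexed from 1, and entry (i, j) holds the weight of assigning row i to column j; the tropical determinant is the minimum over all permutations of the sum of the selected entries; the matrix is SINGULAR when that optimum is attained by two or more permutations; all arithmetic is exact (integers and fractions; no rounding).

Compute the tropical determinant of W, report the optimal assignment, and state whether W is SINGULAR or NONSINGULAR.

σ = (1, 2, 3, 4): 16 + 29 + 4 + (-7) = 42
σ = (1, 2, 4, 3): 16 + 29 + 11 + 28 = 84
σ = (1, 3, 2, 4): 16 + 26 + 11 + (-7) = 46
σ = (1, 3, 4, 2): 16 + 26 + 11 + 24 = 77
σ = (1, 4, 2, 3): 16 + 24 + 11 + 28 = 79
σ = (1, 4, 3, 2): 16 + 24 + 4 + 24 = 68
σ = (2, 1, 3, 4): (-3) + 20 + 4 + (-7) = 14
σ = (2, 1, 4, 3): (-3) + 20 + 11 + 28 = 56
σ = (2, 3, 1, 4): (-3) + 26 + (-7) + (-7) = 9
σ = (2, 3, 4, 1): (-3) + 26 + 11 + 10 = 44
σ = (2, 4, 1, 3): (-3) + 24 + (-7) + 28 = 42
σ = (2, 4, 3, 1): (-3) + 24 + 4 + 10 = 35
σ = (3, 1, 2, 4): (-8) + 20 + 11 + (-7) = 16
σ = (3, 1, 4, 2): (-8) + 20 + 11 + 24 = 47
σ = (3, 2, 1, 4): (-8) + 29 + (-7) + (-7) = 7
σ = (3, 2, 4, 1): (-8) + 29 + 11 + 10 = 42
σ = (3, 4, 1, 2): (-8) + 24 + (-7) + 24 = 33
σ = (3, 4, 2, 1): (-8) + 24 + 11 + 10 = 37
σ = (4, 1, 2, 3): 18 + 20 + 11 + 28 = 77
σ = (4, 1, 3, 2): 18 + 20 + 4 + 24 = 66
σ = (4, 2, 1, 3): 18 + 29 + (-7) + 28 = 68
σ = (4, 2, 3, 1): 18 + 29 + 4 + 10 = 61
σ = (4, 3, 1, 2): 18 + 26 + (-7) + 24 = 61
σ = (4, 3, 2, 1): 18 + 26 + 11 + 10 = 65
Optimal value attained by: σ = (3, 2, 1, 4).
Answer: det⊕(W) = 7; verdict: NONSINGULAR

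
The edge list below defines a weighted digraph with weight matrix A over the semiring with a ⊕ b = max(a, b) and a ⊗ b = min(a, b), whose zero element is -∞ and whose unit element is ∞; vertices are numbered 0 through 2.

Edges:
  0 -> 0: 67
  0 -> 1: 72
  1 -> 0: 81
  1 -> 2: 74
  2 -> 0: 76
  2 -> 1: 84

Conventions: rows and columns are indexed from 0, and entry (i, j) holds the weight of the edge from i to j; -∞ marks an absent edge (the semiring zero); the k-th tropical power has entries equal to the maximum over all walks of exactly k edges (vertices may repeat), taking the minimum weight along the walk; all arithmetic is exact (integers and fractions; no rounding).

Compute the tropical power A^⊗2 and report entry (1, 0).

A^⊗2:
  [72, 67, 72]
  [74, 74, -∞]
  [81, 72, 74]
Key observation: the optimum is the walk 1->2->0, with weight 74 min 76 = 74.
Optimal value attained by: walk 1->2->0.
Answer: (A^⊗2)[1][0] = 74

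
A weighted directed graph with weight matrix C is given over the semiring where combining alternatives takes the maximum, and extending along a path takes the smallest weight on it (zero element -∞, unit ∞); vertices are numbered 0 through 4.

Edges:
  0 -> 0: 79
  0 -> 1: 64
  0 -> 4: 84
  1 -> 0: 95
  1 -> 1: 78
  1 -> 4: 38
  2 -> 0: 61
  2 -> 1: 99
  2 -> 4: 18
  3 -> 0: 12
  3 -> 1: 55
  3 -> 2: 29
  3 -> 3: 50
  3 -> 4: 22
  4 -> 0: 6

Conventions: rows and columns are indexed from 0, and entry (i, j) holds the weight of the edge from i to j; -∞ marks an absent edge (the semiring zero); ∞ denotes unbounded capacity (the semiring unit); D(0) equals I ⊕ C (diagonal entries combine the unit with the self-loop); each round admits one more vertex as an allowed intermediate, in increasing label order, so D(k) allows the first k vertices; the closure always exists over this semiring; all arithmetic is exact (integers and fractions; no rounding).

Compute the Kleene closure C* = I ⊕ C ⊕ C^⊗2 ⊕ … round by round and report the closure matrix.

D(0):
  [∞, 64, -∞, -∞, 84]
  [95, ∞, -∞, -∞, 38]
  [61, 99, ∞, -∞, 18]
  [12, 55, 29, ∞, 22]
  [6, -∞, -∞, -∞, ∞]
D(1):
  [∞, 64, -∞, -∞, 84]
  [95, ∞, -∞, -∞, 84]
  [61, 99, ∞, -∞, 61]
  [12, 55, 29, ∞, 22]
  [6, 6, -∞, -∞, ∞]
D(2):
  [∞, 64, -∞, -∞, 84]
  [95, ∞, -∞, -∞, 84]
  [95, 99, ∞, -∞, 84]
  [55, 55, 29, ∞, 55]
  [6, 6, -∞, -∞, ∞]
D(3):
  [∞, 64, -∞, -∞, 84]
  [95, ∞, -∞, -∞, 84]
  [95, 99, ∞, -∞, 84]
  [55, 55, 29, ∞, 55]
  [6, 6, -∞, -∞, ∞]
D(4):
  [∞, 64, -∞, -∞, 84]
  [95, ∞, -∞, -∞, 84]
  [95, 99, ∞, -∞, 84]
  [55, 55, 29, ∞, 55]
  [6, 6, -∞, -∞, ∞]
D(5):
  [∞, 64, -∞, -∞, 84]
  [95, ∞, -∞, -∞, 84]
  [95, 99, ∞, -∞, 84]
  [55, 55, 29, ∞, 55]
  [6, 6, -∞, -∞, ∞]
Answer: C* = [[∞, 64, -∞, -∞, 84], [95, ∞, -∞, -∞, 84], [95, 99, ∞, -∞, 84], [55, 55, 29, ∞, 55], [6, 6, -∞, -∞, ∞]]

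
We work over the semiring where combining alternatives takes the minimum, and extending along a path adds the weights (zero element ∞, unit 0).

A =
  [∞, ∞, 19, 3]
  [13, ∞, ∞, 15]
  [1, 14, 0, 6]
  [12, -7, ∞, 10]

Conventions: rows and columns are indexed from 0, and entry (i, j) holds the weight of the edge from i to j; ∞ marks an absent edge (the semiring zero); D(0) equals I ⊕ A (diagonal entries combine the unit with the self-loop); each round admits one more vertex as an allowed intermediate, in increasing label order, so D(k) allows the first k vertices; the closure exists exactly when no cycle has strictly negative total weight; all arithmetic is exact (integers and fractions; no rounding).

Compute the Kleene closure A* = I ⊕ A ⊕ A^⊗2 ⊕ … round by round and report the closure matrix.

D(0):
  [0, ∞, 19, 3]
  [13, 0, ∞, 15]
  [1, 14, 0, 6]
  [12, -7, ∞, 0]
D(1):
  [0, ∞, 19, 3]
  [13, 0, 32, 15]
  [1, 14, 0, 4]
  [12, -7, 31, 0]
D(2):
  [0, ∞, 19, 3]
  [13, 0, 32, 15]
  [1, 14, 0, 4]
  [6, -7, 25, 0]
D(3):
  [0, 33, 19, 3]
  [13, 0, 32, 15]
  [1, 14, 0, 4]
  [6, -7, 25, 0]
D(4):
  [0, -4, 19, 3]
  [13, 0, 32, 15]
  [1, -3, 0, 4]
  [6, -7, 25, 0]
Answer: A* = [[0, -4, 19, 3], [13, 0, 32, 15], [1, -3, 0, 4], [6, -7, 25, 0]]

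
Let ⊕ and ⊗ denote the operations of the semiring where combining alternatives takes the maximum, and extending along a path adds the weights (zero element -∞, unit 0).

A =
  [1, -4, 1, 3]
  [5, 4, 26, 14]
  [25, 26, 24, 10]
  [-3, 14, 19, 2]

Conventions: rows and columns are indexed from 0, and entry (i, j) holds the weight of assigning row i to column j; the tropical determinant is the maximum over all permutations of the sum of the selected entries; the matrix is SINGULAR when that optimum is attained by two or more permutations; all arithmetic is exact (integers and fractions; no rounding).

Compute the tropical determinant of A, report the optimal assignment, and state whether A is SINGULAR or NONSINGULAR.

σ = (0, 1, 2, 3): 1 + 4 + 24 + 2 = 31
σ = (0, 1, 3, 2): 1 + 4 + 10 + 19 = 34
σ = (0, 2, 1, 3): 1 + 26 + 26 + 2 = 55
σ = (0, 2, 3, 1): 1 + 26 + 10 + 14 = 51
σ = (0, 3, 1, 2): 1 + 14 + 26 + 19 = 60
σ = (0, 3, 2, 1): 1 + 14 + 24 + 14 = 53
σ = (1, 0, 2, 3): (-4) + 5 + 24 + 2 = 27
σ = (1, 0, 3, 2): (-4) + 5 + 10 + 19 = 30
σ = (1, 2, 0, 3): (-4) + 26 + 25 + 2 = 49
σ = (1, 2, 3, 0): (-4) + 26 + 10 + (-3) = 29
σ = (1, 3, 0, 2): (-4) + 14 + 25 + 19 = 54
σ = (1, 3, 2, 0): (-4) + 14 + 24 + (-3) = 31
σ = (2, 0, 1, 3): 1 + 5 + 26 + 2 = 34
σ = (2, 0, 3, 1): 1 + 5 + 10 + 14 = 30
σ = (2, 1, 0, 3): 1 + 4 + 25 + 2 = 32
σ = (2, 1, 3, 0): 1 + 4 + 10 + (-3) = 12
σ = (2, 3, 0, 1): 1 + 14 + 25 + 14 = 54
σ = (2, 3, 1, 0): 1 + 14 + 26 + (-3) = 38
σ = (3, 0, 1, 2): 3 + 5 + 26 + 19 = 53
σ = (3, 0, 2, 1): 3 + 5 + 24 + 14 = 46
σ = (3, 1, 0, 2): 3 + 4 + 25 + 19 = 51
σ = (3, 1, 2, 0): 3 + 4 + 24 + (-3) = 28
σ = (3, 2, 0, 1): 3 + 26 + 25 + 14 = 68
σ = (3, 2, 1, 0): 3 + 26 + 26 + (-3) = 52
Optimal value attained by: σ = (3, 2, 0, 1).
Answer: det⊕(A) = 68; verdict: NONSINGULAR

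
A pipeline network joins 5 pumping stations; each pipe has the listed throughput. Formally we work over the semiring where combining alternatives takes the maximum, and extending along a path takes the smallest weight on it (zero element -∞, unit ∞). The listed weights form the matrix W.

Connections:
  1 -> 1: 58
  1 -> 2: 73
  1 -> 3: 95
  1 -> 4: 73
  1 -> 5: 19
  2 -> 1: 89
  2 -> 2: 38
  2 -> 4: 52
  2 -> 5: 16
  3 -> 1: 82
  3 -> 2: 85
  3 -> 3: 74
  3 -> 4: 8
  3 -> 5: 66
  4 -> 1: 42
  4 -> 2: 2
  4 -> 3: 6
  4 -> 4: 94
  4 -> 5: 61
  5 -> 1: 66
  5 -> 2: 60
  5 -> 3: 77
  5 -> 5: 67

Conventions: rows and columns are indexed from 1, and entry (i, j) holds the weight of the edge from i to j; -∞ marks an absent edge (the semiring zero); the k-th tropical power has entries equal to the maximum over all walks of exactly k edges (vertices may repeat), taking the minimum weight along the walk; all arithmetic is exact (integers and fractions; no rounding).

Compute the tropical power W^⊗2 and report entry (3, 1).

W^⊗2:
  [82, 85, 74, 73, 66]
  [58, 73, 89, 73, 52]
  [85, 74, 82, 73, 66]
  [61, 60, 61, 94, 61]
  [77, 77, 74, 66, 67]
Key observation: the optimum is the walk 3->2->1, with weight 85 min 89 = 85.
Optimal value attained by: walk 3->2->1.
Answer: (W^⊗2)[3][1] = 85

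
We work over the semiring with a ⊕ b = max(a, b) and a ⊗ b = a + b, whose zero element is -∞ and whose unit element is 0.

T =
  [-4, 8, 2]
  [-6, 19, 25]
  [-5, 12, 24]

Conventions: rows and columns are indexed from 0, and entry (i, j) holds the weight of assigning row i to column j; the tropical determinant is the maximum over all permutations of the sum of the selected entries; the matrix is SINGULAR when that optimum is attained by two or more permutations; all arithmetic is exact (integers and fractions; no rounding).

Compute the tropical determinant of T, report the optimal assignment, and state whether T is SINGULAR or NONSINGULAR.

σ = (0, 1, 2): (-4) + 19 + 24 = 39
σ = (0, 2, 1): (-4) + 25 + 12 = 33
σ = (1, 0, 2): 8 + (-6) + 24 = 26
σ = (1, 2, 0): 8 + 25 + (-5) = 28
σ = (2, 0, 1): 2 + (-6) + 12 = 8
σ = (2, 1, 0): 2 + 19 + (-5) = 16
Optimal value attained by: σ = (0, 1, 2).
Answer: det⊕(T) = 39; verdict: NONSINGULAR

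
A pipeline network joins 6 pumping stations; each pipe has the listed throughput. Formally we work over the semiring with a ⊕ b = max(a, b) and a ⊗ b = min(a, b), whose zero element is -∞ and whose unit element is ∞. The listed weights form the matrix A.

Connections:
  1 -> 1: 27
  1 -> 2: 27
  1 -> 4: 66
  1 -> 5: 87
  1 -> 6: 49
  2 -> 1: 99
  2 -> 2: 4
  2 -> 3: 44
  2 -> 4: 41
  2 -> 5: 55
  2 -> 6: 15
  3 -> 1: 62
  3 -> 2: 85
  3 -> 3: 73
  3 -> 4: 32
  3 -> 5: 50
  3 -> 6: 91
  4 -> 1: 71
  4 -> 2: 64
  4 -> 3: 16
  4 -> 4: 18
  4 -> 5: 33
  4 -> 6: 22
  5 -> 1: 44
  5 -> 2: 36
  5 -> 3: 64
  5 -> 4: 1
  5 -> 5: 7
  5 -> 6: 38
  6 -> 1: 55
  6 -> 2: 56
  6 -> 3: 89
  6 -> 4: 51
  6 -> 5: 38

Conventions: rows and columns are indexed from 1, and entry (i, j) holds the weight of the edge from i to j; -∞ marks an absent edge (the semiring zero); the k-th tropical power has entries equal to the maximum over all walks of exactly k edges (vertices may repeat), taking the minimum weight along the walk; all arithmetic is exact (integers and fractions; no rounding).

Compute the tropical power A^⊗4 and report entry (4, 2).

A^⊗2:
  [66, 64, 64, 49, 38, 38]
  [44, 44, 55, 66, 87, 49]
  [85, 73, 89, 62, 62, 73]
  [64, 33, 44, 66, 71, 49]
  [62, 64, 64, 44, 50, 64]
  [62, 85, 73, 55, 55, 89]
A^⊗3:
  [64, 64, 64, 66, 66, 64]
  [66, 64, 64, 49, 50, 55]
  [73, 85, 73, 66, 85, 89]
  [66, 64, 64, 64, 64, 49]
  [64, 64, 64, 62, 62, 64]
  [85, 73, 89, 62, 62, 73]
A^⊗4:
  [66, 64, 64, 64, 64, 64]
  [64, 64, 64, 66, 66, 64]
  [85, 73, 89, 66, 73, 73]
  [64, 64, 64, 66, 66, 64]
  [64, 64, 64, 64, 64, 64]
  [73, 85, 73, 66, 85, 89]
Key observation: the optimum is the walk 4->1->5->3->2, with weight 71 min 87 min 64 min 85 = 64.
Optimal value attained by: walk 4->1->5->3->2.
Answer: (A^⊗4)[4][2] = 64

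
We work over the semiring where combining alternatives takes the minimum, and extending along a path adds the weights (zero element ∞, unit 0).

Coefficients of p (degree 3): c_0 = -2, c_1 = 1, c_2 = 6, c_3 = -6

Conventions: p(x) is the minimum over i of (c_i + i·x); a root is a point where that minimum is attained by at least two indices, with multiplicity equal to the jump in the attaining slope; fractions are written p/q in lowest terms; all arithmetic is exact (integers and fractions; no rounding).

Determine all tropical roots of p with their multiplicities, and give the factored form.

hull edge (i=0, c=-2) to (i=3, c=-6): slope -4/3, span 3
Factored form: p(x) = -6 ⊗ (x ⊕ 4/3) ⊗ (x ⊕ 4/3) ⊗ (x ⊕ 4/3)
Answer: roots = 4/3 (mult 3)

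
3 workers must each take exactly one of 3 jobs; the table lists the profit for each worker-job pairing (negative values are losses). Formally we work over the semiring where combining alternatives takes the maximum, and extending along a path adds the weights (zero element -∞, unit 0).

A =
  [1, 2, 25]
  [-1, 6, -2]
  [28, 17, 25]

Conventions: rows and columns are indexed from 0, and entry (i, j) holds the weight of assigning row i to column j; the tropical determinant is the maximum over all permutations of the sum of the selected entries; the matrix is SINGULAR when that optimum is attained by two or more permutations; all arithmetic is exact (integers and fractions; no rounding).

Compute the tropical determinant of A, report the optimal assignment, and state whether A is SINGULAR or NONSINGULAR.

σ = (0, 1, 2): 1 + 6 + 25 = 32
σ = (0, 2, 1): 1 + (-2) + 17 = 16
σ = (1, 0, 2): 2 + (-1) + 25 = 26
σ = (1, 2, 0): 2 + (-2) + 28 = 28
σ = (2, 0, 1): 25 + (-1) + 17 = 41
σ = (2, 1, 0): 25 + 6 + 28 = 59
Optimal value attained by: σ = (2, 1, 0).
Answer: det⊕(A) = 59; verdict: NONSINGULAR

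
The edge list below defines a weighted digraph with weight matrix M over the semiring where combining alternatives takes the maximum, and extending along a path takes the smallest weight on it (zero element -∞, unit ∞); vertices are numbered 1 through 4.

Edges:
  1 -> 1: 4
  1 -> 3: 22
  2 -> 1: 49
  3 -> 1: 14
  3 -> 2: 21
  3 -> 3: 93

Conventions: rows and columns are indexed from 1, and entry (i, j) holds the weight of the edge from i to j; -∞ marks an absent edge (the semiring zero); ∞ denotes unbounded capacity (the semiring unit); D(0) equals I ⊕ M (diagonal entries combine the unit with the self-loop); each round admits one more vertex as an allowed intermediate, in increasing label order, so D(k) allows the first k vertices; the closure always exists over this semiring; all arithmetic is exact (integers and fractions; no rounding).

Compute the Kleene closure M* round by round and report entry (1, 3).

D(0):
  [∞, -∞, 22, -∞]
  [49, ∞, -∞, -∞]
  [14, 21, ∞, -∞]
  [-∞, -∞, -∞, ∞]
D(1):
  [∞, -∞, 22, -∞]
  [49, ∞, 22, -∞]
  [14, 21, ∞, -∞]
  [-∞, -∞, -∞, ∞]
D(2):
  [∞, -∞, 22, -∞]
  [49, ∞, 22, -∞]
  [21, 21, ∞, -∞]
  [-∞, -∞, -∞, ∞]
D(3):
  [∞, 21, 22, -∞]
  [49, ∞, 22, -∞]
  [21, 21, ∞, -∞]
  [-∞, -∞, -∞, ∞]
D(4):
  [∞, 21, 22, -∞]
  [49, ∞, 22, -∞]
  [21, 21, ∞, -∞]
  [-∞, -∞, -∞, ∞]
Answer: M*[1][3] = 22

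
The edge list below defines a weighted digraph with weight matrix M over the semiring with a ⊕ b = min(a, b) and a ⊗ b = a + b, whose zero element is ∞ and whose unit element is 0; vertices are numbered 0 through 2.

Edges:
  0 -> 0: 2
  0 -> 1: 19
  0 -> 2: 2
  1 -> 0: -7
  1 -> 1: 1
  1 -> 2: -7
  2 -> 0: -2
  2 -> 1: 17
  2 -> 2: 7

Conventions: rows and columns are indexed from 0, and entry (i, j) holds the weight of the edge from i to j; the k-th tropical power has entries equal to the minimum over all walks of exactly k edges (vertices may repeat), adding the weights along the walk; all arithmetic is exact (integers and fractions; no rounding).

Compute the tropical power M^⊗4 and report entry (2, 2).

M^⊗2:
  [0, 19, 4]
  [-9, 2, -6]
  [0, 17, 0]
M^⊗3:
  [2, 19, 2]
  [-8, 3, -7]
  [-2, 17, 2]
M^⊗4:
  [0, 19, 4]
  [-9, 4, -6]
  [0, 17, 0]
Key observation: the optimum is the walk 2->0->2->0->2, with weight (-2) + 2 + (-2) + 2 = 0.
Optimal value attained by: walk 2->0->2->0->2.
Answer: (M^⊗4)[2][2] = 0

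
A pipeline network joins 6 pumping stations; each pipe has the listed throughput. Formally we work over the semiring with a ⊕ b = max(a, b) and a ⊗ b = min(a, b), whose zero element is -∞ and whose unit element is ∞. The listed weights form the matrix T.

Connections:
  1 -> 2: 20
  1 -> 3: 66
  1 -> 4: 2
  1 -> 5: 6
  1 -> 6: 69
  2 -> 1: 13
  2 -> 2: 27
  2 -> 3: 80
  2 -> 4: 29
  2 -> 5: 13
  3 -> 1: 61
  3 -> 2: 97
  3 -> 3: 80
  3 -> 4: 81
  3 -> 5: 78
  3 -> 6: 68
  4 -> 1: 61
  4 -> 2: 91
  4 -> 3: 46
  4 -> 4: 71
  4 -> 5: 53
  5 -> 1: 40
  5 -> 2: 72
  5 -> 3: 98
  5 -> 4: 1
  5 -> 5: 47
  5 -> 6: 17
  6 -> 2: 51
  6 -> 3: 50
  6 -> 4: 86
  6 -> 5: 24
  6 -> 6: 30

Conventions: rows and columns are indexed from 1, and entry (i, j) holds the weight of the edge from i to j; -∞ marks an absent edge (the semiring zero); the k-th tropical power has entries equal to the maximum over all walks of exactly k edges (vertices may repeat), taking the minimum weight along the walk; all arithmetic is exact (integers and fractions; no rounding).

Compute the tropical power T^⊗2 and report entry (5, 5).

T^⊗2:
  [61, 66, 66, 69, 66, 66]
  [61, 80, 80, 80, 78, 68]
  [61, 81, 80, 80, 78, 68]
  [61, 71, 80, 71, 53, 61]
  [61, 97, 80, 81, 78, 68]
  [61, 86, 51, 71, 53, 50]
Key observation: the optimum is the walk 5->3->5, with weight 98 min 78 = 78.
Optimal value attained by: walk 5->3->5.
Answer: (T^⊗2)[5][5] = 78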